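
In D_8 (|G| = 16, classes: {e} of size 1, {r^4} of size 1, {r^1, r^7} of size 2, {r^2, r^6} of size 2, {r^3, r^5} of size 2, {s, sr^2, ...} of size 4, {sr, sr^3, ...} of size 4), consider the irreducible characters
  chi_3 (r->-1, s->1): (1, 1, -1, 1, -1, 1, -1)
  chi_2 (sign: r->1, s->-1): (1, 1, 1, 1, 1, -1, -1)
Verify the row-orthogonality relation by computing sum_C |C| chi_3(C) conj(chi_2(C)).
Sum = 0; so <chi_3, chi_2> = 0 (distinct irreducibles are orthogonal).

Compute term by term over conjugacy classes (|C| * chi_3(C) * conj(chi_2(C))):
  1*(1)*conj(1) + 1*(1)*conj(1) + 2*(-1)*conj(1) + 2*(1)*conj(1) + 2*(-1)*conj(1) + 4*(1)*conj(-1) + 4*(-1)*conj(-1)
  = (1) + (1) + (-2) + (2) + (-2) + (-4) + (4)
  = 0.
Dividing by |G| = 16 gives 0/16 = 0, matching the row-orthogonality relation <chi_3, chi_2> = [chi_3 = chi_2].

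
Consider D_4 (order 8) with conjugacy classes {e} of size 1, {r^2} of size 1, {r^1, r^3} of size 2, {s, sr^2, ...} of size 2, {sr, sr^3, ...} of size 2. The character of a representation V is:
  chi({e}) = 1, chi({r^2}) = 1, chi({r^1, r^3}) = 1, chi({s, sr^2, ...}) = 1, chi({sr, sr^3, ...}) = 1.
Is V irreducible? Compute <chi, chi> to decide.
Irreducible: <chi, chi> = 1.

Why: <chi, chi> = (1/|G|) sum_C |C| * |chi(C)|^2 = (1/8)[1*|1|^2 + 1*|1|^2 + 2*|1|^2 + 2*|1|^2 + 2*|1|^2]
  = (1/8)[(1) + (1) + (2) + (2) + (2)] = 8/8 = 1.
A character is irreducible iff <chi, chi> = 1, so this representation is irreducible.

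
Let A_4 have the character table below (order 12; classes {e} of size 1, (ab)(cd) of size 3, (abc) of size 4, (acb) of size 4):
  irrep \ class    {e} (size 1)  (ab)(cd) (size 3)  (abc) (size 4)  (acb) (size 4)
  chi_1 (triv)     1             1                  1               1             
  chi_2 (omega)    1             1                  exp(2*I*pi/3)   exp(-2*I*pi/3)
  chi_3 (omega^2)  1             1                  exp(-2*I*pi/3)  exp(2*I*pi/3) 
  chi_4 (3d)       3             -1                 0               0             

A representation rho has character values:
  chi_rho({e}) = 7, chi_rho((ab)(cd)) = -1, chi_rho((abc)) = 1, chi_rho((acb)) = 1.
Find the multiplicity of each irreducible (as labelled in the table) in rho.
Multiplicities: chi_1: 1, chi_2: 0, chi_3: 0, chi_4: 2.

Use <chi_rho, chi> = (1/|G|) sum_C |C| * chi_rho(C) * conj(chi(C)) with |G| = 12 for each irreducible chi in the table:
  <chi_rho, chi_1> = (1/12)[1*(7)*conj(1) + 3*(-1)*conj(1) + 4*(1)*conj(1) + 4*(1)*conj(1)]
      = (1/12)[(7) + (-3) + (4) + (4)] = 12/12 = 1
  <chi_rho, chi_2> = (1/12)[1*(7)*conj(1) + 3*(-1)*conj(1) + 4*(1)*conj(exp(2*I*pi/3)) + 4*(1)*conj(exp(-2*I*pi/3))]
      = (1/12)[(7) + (-3) + (4*exp(-2*I*pi/3)) + (4*exp(2*I*pi/3))] = 0/12 = 0
  <chi_rho, chi_3> = (1/12)[1*(7)*conj(1) + 3*(-1)*conj(1) + 4*(1)*conj(exp(-2*I*pi/3)) + 4*(1)*conj(exp(2*I*pi/3))]
      = (1/12)[(7) + (-3) + (4*exp(2*I*pi/3)) + (4*exp(-2*I*pi/3))] = 0/12 = 0
  <chi_rho, chi_4> = (1/12)[1*(7)*conj(3) + 3*(-1)*conj(-1) + 4*(1)*conj(0) + 4*(1)*conj(0)]
      = (1/12)[(21) + (3) + (0) + (0)] = 24/12 = 2
(Exp terms are combined using exp(i*s)*conj(exp(i*t)) = exp(i*(s-t)), and sums of them are collapsed using the identity that for every m > 1 the m distinct m-th roots of unity sum to 0, e.g. 1 + exp(2*I*pi/3) + exp(-2*I*pi/3) = 0.)
Dimension check: dim(rho) = sum (mult * dim) = 1*1 + 0*1 + 0*1 + 2*3 = 7 = chi_rho(e) = 7.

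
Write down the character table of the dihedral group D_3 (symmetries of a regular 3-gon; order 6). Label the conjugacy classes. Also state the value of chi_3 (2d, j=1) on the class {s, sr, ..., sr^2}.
Conjugacy classes: {e} of size 1, {r^1, r^2} of size 2, {s, sr, ..., sr^2} of size 3.
Character table:
  irrep \ class              {e} (size 1)  {r^1, r^2} (size 2)  {s, sr, ..., sr^2} (size 3)
  chi_1 (triv)               1             1                    1                          
  chi_2 (sign: r->1, s->-1)  1             1                    -1                         
  chi_3 (2d, j=1)            2             -1                   0                          

Spot check: chi_3 (2d, j=1) on {s, sr, ..., sr^2} = 0.

Derivation: D_3 has order 2*3 = 6 with 3 conjugacy classes, hence 3 irreducibles. Sum of squared dims 1 + 1 + 4 = 6 = |G|. Linear characters come from the abelianisation; the 2-dimensional irreps have character r^k -> 2*cos(2*pi*j*k/3), reflections -> 0.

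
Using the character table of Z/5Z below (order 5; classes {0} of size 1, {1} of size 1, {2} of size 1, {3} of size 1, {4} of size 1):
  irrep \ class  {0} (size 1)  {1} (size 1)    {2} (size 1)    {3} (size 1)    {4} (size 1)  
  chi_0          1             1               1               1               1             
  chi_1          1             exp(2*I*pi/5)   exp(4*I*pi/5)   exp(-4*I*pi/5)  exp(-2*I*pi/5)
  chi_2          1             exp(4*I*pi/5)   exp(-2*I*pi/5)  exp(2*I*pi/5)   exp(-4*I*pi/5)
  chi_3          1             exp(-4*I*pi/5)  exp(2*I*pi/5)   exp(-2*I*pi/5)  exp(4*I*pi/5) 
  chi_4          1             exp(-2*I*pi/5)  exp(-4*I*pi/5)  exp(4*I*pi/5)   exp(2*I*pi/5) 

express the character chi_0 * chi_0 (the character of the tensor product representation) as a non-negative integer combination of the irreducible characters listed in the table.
chi_0 tensor chi_0 = chi_0 (all other irreducibles have multiplicity 0).

Why: The character of a tensor product is the pointwise product (chi_0 * chi_0)(C) = chi_0(C) * chi_0(C):
  {0}: (1)*(1), {1}: (1)*(1), {2}: (1)*(1), {3}: (1)*(1), {4}: (1)*(1)
so (chi_0 * chi_0) takes values
  {0} -> 1, {1} -> 1, {2} -> 1, {3} -> 1, {4} -> 1.
Now take the inner product of this character with each irreducible chi from the table, <chi_0*chi_0, chi> = (1/5) sum_C |C| (chi_0*chi_0)(C) conj(chi(C)):
  <chi_0*chi_0, chi_0> = (1/5)[1*(1)*conj(1) + 1*(1)*conj(1) + 1*(1)*conj(1) + 1*(1)*conj(1) + 1*(1)*conj(1)]
      = (1/5)[(1) + (1) + (1) + (1) + (1)] = 5/5 = 1
  <chi_0*chi_0, chi_1> = (1/5)[1*(1)*conj(1) + 1*(1)*conj(exp(2*I*pi/5)) + 1*(1)*conj(exp(4*I*pi/5)) + 1*(1)*conj(exp(-4*I*pi/5)) + 1*(1)*conj(exp(-2*I*pi/5))]
      = (1/5)[(1) + (exp(-2*I*pi/5)) + (exp(-4*I*pi/5)) + (exp(4*I*pi/5)) + (exp(2*I*pi/5))] = 0/5 = 0
  <chi_0*chi_0, chi_2> = (1/5)[1*(1)*conj(1) + 1*(1)*conj(exp(4*I*pi/5)) + 1*(1)*conj(exp(-2*I*pi/5)) + 1*(1)*conj(exp(2*I*pi/5)) + 1*(1)*conj(exp(-4*I*pi/5))]
      = (1/5)[(1) + (exp(-4*I*pi/5)) + (exp(2*I*pi/5)) + (exp(-2*I*pi/5)) + (exp(4*I*pi/5))] = 0/5 = 0
  <chi_0*chi_0, chi_3> = (1/5)[1*(1)*conj(1) + 1*(1)*conj(exp(-4*I*pi/5)) + 1*(1)*conj(exp(2*I*pi/5)) + 1*(1)*conj(exp(-2*I*pi/5)) + 1*(1)*conj(exp(4*I*pi/5))]
      = (1/5)[(1) + (exp(4*I*pi/5)) + (exp(-2*I*pi/5)) + (exp(2*I*pi/5)) + (exp(-4*I*pi/5))] = 0/5 = 0
  <chi_0*chi_0, chi_4> = (1/5)[1*(1)*conj(1) + 1*(1)*conj(exp(-2*I*pi/5)) + 1*(1)*conj(exp(-4*I*pi/5)) + 1*(1)*conj(exp(4*I*pi/5)) + 1*(1)*conj(exp(2*I*pi/5))]
      = (1/5)[(1) + (exp(2*I*pi/5)) + (exp(4*I*pi/5)) + (exp(-4*I*pi/5)) + (exp(-2*I*pi/5))] = 0/5 = 0
(Exp terms are combined using exp(i*s)*conj(exp(i*t)) = exp(i*(s-t)), and sums of them are collapsed using the identity that for every m > 1 the m distinct m-th roots of unity sum to 0, e.g. 1 + exp(2*I*pi/3) + exp(-2*I*pi/3) = 0.)
Hence the multiplicities are chi_0: 1. Dimension check: dim(chi_0)*dim(chi_0) = 1*1 = 1 and sum (mult * dim) = 1*1 = 1.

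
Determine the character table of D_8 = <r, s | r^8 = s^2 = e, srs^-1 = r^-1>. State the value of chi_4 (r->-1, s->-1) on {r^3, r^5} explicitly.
Conjugacy classes: {e} of size 1, {r^4} of size 1, {r^1, r^7} of size 2, {r^2, r^6} of size 2, {r^3, r^5} of size 2, {s, sr^2, ...} of size 4, {sr, sr^3, ...} of size 4.
Character table:
  irrep \ class              {e} (size 1)  {r^4} (size 1)  {r^1, r^7} (size 2)  {r^2, r^6} (size 2)  {r^3, r^5} (size 2)  {s, sr^2, ...} (size 4)  {sr, sr^3, ...} (size 4)
  chi_1 (triv)               1             1               1                    1                    1                    1                        1                       
  chi_2 (sign: r->1, s->-1)  1             1               1                    1                    1                    -1                       -1                      
  chi_3 (r->-1, s->1)        1             1               -1                   1                    -1                   1                        -1                      
  chi_4 (r->-1, s->-1)       1             1               -1                   1                    -1                   -1                       1                       
  chi_5 (2d, j=1)            2             -2              sqrt(2)              0                    -sqrt(2)             0                        0                       
  chi_6 (2d, j=2)            2             2               0                    -2                   0                    0                        0                       
  chi_7 (2d, j=3)            2             -2              -sqrt(2)             0                    sqrt(2)              0                        0                       

Spot check: chi_4 (r->-1, s->-1) on {r^3, r^5} = -1.

Derivation: D_8 has order 2*8 = 16 with 7 conjugacy classes, hence 7 irreducibles. Sum of squared dims 1 + 1 + 1 + 1 + 4 + 4 + 4 = 16 = |G|. Linear characters come from the abelianisation; the 2-dimensional irreps have character r^k -> 2*cos(2*pi*j*k/8), reflections -> 0.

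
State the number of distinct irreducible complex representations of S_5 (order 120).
7

Argument: The number of irreducible complex representations of a finite group equals its number of conjugacy classes. Conjugacy classes in S_5 correspond to cycle types, i.e. partitions of 5; there are p(5) = 7 of them, so S_5 (order 120) has exactly 7 irreducible complex representations.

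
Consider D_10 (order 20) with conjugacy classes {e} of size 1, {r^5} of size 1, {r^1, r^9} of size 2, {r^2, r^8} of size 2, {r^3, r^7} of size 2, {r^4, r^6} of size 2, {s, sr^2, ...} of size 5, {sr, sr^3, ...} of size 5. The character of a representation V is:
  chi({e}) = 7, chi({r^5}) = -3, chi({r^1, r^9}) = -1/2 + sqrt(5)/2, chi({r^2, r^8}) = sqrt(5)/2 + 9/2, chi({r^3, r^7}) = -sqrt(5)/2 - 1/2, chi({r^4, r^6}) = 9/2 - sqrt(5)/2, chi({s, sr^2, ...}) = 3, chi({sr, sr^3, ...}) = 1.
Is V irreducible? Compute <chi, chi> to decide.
Not irreducible (reducible): <chi, chi> = 10 > 1.

Proof sketch: <chi, chi> = (1/|G|) sum_C |C| * |chi(C)|^2 = (1/20)[1*|7|^2 + 1*|-3|^2 + 2*|-1/2 + sqrt(5)/2|^2 + 2*|sqrt(5)/2 + 9/2|^2 + 2*|-sqrt(5)/2 - 1/2|^2 + 2*|9/2 - sqrt(5)/2|^2 + 5*|3|^2 + 5*|1|^2]
  = (1/20)[(49) + (9) + (3 - sqrt(5)) + (9*sqrt(5) + 43) + (sqrt(5) + 3) + (43 - 9*sqrt(5)) + (45) + (5)] = 200/20 = 10.
A character is irreducible iff <chi, chi> = 1, so this representation is reducible.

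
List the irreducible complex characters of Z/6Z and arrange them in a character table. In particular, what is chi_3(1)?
Character table of Z/6Z (irreps indexed chi_0,...,chi_5 with chi_k(m) = zeta_6^(k*m), zeta_6 = exp(2*pi*i/6)):
  irrep \ class  {0} (size 1)  {1} (size 1)    {2} (size 1)    {3} (size 1)  {4} (size 1)    {5} (size 1)  
  chi_0          1             1               1               1             1               1             
  chi_1          1             exp(I*pi/3)     exp(2*I*pi/3)   -1            exp(-2*I*pi/3)  exp(-I*pi/3)  
  chi_2          1             exp(2*I*pi/3)   exp(-2*I*pi/3)  1             exp(2*I*pi/3)   exp(-2*I*pi/3)
  chi_3          1             -1              1               -1            1               -1            
  chi_4          1             exp(-2*I*pi/3)  exp(2*I*pi/3)   1             exp(-2*I*pi/3)  exp(2*I*pi/3) 
  chi_5          1             exp(-I*pi/3)    exp(-2*I*pi/3)  -1            exp(2*I*pi/3)   exp(I*pi/3)   

Spot check: chi_3(1) = zeta_6^(3*1) = zeta_6^3 = -1.

Details: Z/6Z is abelian, so all 6 irreducible complex representations are 1-dimensional. They are given by chi_k(m) = zeta_6^(k*m) for k = 0,...,5. Row orthogonality: sum_m chi_k(m) conj(chi_l(m)) = 6 * [k = l].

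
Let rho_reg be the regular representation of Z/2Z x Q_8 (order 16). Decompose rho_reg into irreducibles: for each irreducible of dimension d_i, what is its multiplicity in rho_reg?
Each irreducible V_i of dimension d_i appears with multiplicity d_i, i.e. rho_reg = (direct sum over all irreducibles V_i) d_i V_i. The irreducible dimensions for Z/2Z x Q_8 are 1, 1, 1, 1, 1, 1, 1, 1, 2, 2: 8 irreducibles of dimension 1, each with multiplicity 1; 2 irreducibles of dimension 2, each with multiplicity 2. Total dimension 8*1*1 + 2*2*2 = 16 = |G|.

Argument: General theorem: in the regular representation of a finite group G, each irreducible appears with multiplicity equal to its dimension. Check: dim(rho_reg) = sum d_i^2 = 1 + 1 + 1 + 1 + 1 + 1 + 1 + 1 + 4 + 4 = 16 = |G|.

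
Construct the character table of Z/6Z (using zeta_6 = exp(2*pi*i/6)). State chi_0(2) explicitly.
Character table of Z/6Z (irreps indexed chi_0,...,chi_5 with chi_k(m) = zeta_6^(k*m), zeta_6 = exp(2*pi*i/6)):
  irrep \ class  {0} (size 1)  {1} (size 1)    {2} (size 1)    {3} (size 1)  {4} (size 1)    {5} (size 1)  
  chi_0          1             1               1               1             1               1             
  chi_1          1             exp(I*pi/3)     exp(2*I*pi/3)   -1            exp(-2*I*pi/3)  exp(-I*pi/3)  
  chi_2          1             exp(2*I*pi/3)   exp(-2*I*pi/3)  1             exp(2*I*pi/3)   exp(-2*I*pi/3)
  chi_3          1             -1              1               -1            1               -1            
  chi_4          1             exp(-2*I*pi/3)  exp(2*I*pi/3)   1             exp(-2*I*pi/3)  exp(2*I*pi/3) 
  chi_5          1             exp(-I*pi/3)    exp(-2*I*pi/3)  -1            exp(2*I*pi/3)   exp(I*pi/3)   

Spot check: chi_0(2) = zeta_6^(0*2) = zeta_6^0 = 1.

Justification: Z/6Z is abelian, so all 6 irreducible complex representations are 1-dimensional. They are given by chi_k(m) = zeta_6^(k*m) for k = 0,...,5. Row orthogonality: sum_m chi_k(m) conj(chi_l(m)) = 6 * [k = l].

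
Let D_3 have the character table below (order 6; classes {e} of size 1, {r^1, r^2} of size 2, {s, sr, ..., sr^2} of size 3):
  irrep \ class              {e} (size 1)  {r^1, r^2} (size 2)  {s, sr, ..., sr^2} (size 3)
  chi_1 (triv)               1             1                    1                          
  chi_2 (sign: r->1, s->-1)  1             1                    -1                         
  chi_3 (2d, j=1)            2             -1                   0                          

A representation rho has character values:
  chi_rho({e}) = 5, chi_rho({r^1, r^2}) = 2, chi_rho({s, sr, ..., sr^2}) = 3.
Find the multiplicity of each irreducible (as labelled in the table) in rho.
Multiplicities: chi_1: 3, chi_2: 0, chi_3: 1.

Details: Use <chi_rho, chi> = (1/|G|) sum_C |C| * chi_rho(C) * conj(chi(C)) with |G| = 6 for each irreducible chi in the table:
  <chi_rho, chi_1> = (1/6)[1*(5)*conj(1) + 2*(2)*conj(1) + 3*(3)*conj(1)]
      = (1/6)[(5) + (4) + (9)] = 18/6 = 3
  <chi_rho, chi_2> = (1/6)[1*(5)*conj(1) + 2*(2)*conj(1) + 3*(3)*conj(-1)]
      = (1/6)[(5) + (4) + (-9)] = 0/6 = 0
  <chi_rho, chi_3> = (1/6)[1*(5)*conj(2) + 2*(2)*conj(-1) + 3*(3)*conj(0)]
      = (1/6)[(10) + (-4) + (0)] = 6/6 = 1
Dimension check: dim(rho) = sum (mult * dim) = 3*1 + 0*1 + 1*2 = 5 = chi_rho(e) = 5.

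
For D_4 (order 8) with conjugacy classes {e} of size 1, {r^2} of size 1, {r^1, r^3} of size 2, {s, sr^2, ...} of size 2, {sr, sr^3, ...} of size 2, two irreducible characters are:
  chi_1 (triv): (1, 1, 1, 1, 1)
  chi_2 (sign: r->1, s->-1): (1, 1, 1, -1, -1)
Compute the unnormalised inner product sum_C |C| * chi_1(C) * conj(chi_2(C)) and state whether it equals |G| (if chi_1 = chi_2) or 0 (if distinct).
Sum = 0; so <chi_1, chi_2> = 0 (distinct irreducibles are orthogonal).

Justification: Compute term by term over conjugacy classes (|C| * chi_1(C) * conj(chi_2(C))):
  1*(1)*conj(1) + 1*(1)*conj(1) + 2*(1)*conj(1) + 2*(1)*conj(-1) + 2*(1)*conj(-1)
  = (1) + (1) + (2) + (-2) + (-2)
  = 0.
Dividing by |G| = 8 gives 0/8 = 0, matching the row-orthogonality relation <chi_1, chi_2> = [chi_1 = chi_2].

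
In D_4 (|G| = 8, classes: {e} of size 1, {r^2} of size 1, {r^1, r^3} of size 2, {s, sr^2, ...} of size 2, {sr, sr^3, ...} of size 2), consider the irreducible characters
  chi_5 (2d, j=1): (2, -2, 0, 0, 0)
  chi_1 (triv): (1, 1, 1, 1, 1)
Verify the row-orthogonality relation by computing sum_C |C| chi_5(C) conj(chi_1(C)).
Sum = 0; so <chi_5, chi_1> = 0 (distinct irreducibles are orthogonal).

Explanation: Compute term by term over conjugacy classes (|C| * chi_5(C) * conj(chi_1(C))):
  1*(2)*conj(1) + 1*(-2)*conj(1) + 2*(0)*conj(1) + 2*(0)*conj(1) + 2*(0)*conj(1)
  = (2) + (-2) + (0) + (0) + (0)
  = 0.
Dividing by |G| = 8 gives 0/8 = 0, matching the row-orthogonality relation <chi_5, chi_1> = [chi_5 = chi_1].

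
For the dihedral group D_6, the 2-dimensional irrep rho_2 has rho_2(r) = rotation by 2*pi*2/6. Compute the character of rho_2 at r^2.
chi_{rho_2}(r^2) = 2*cos(2*pi*2*2/6) = -1

Proof sketch: rho_2(r^2) is rotation by angle 2*pi*2*2/6, whose trace is 2*cos(2*pi*2*2/6) = -1.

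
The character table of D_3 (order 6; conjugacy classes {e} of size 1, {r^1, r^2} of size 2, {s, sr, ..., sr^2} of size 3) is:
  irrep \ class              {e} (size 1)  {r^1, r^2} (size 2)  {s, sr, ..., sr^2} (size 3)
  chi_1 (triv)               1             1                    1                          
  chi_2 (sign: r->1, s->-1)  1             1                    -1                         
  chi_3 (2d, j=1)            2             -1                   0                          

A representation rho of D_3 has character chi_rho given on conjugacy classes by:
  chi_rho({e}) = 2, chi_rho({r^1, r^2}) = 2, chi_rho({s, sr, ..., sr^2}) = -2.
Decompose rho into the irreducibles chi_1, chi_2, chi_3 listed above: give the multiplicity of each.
Multiplicities: chi_1: 0, chi_2: 2, chi_3: 0.

Justification: Use <chi_rho, chi> = (1/|G|) sum_C |C| * chi_rho(C) * conj(chi(C)) with |G| = 6 for each irreducible chi in the table:
  <chi_rho, chi_1> = (1/6)[1*(2)*conj(1) + 2*(2)*conj(1) + 3*(-2)*conj(1)]
      = (1/6)[(2) + (4) + (-6)] = 0/6 = 0
  <chi_rho, chi_2> = (1/6)[1*(2)*conj(1) + 2*(2)*conj(1) + 3*(-2)*conj(-1)]
      = (1/6)[(2) + (4) + (6)] = 12/6 = 2
  <chi_rho, chi_3> = (1/6)[1*(2)*conj(2) + 2*(2)*conj(-1) + 3*(-2)*conj(0)]
      = (1/6)[(4) + (-4) + (0)] = 0/6 = 0
Dimension check: dim(rho) = sum (mult * dim) = 0*1 + 2*1 + 0*2 = 2 = chi_rho(e) = 2.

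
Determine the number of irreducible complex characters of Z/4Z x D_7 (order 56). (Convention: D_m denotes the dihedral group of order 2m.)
20

Explanation: The number of irreducible complex representations of a finite group equals its number of conjugacy classes. For a direct product, #classes(G x H) = #classes(G) * #classes(H). Z/4Z has 4 classes (abelian), D_7 has 5 classes, so 4 * 5 = 20, so Z/4Z x D_7 (order 56) has exactly 20 irreducible complex representations.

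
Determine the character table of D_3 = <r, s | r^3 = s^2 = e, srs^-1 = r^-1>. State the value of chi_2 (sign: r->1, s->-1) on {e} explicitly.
Conjugacy classes: {e} of size 1, {r^1, r^2} of size 2, {s, sr, ..., sr^2} of size 3.
Character table:
  irrep \ class              {e} (size 1)  {r^1, r^2} (size 2)  {s, sr, ..., sr^2} (size 3)
  chi_1 (triv)               1             1                    1                          
  chi_2 (sign: r->1, s->-1)  1             1                    -1                         
  chi_3 (2d, j=1)            2             -1                   0                          

Spot check: chi_2 (sign: r->1, s->-1) on {e} = 1.

Reasoning: D_3 has order 2*3 = 6 with 3 conjugacy classes, hence 3 irreducibles. Sum of squared dims 1 + 1 + 4 = 6 = |G|. Linear characters come from the abelianisation; the 2-dimensional irreps have character r^k -> 2*cos(2*pi*j*k/3), reflections -> 0.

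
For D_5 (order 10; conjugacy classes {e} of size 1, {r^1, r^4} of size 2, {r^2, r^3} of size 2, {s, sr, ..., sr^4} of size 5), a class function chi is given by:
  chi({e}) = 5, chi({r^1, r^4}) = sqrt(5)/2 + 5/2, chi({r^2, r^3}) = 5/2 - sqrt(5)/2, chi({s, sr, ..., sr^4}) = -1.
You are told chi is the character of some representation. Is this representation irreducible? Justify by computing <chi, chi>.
Not irreducible (reducible): <chi, chi> = 6 > 1.

Reasoning: <chi, chi> = (1/|G|) sum_C |C| * |chi(C)|^2 = (1/10)[1*|5|^2 + 2*|sqrt(5)/2 + 5/2|^2 + 2*|5/2 - sqrt(5)/2|^2 + 5*|-1|^2]
  = (1/10)[(25) + (5*sqrt(5) + 15) + (15 - 5*sqrt(5)) + (5)] = 60/10 = 6.
A character is irreducible iff <chi, chi> = 1, so this representation is reducible.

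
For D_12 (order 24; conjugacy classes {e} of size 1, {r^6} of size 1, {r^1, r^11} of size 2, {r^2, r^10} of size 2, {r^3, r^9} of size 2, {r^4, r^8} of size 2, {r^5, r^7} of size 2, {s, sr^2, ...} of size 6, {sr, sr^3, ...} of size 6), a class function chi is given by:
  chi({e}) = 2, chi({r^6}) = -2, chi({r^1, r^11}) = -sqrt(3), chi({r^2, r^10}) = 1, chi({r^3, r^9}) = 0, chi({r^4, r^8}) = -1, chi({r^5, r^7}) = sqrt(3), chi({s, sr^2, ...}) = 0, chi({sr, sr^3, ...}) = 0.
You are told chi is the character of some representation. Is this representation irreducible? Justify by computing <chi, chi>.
Irreducible: <chi, chi> = 1.

Reasoning: <chi, chi> = (1/|G|) sum_C |C| * |chi(C)|^2 = (1/24)[1*|2|^2 + 1*|-2|^2 + 2*|-sqrt(3)|^2 + 2*|1|^2 + 2*|0|^2 + 2*|-1|^2 + 2*|sqrt(3)|^2 + 6*|0|^2 + 6*|0|^2]
  = (1/24)[(4) + (4) + (6) + (2) + (0) + (2) + (6) + (0) + (0)] = 24/24 = 1.
A character is irreducible iff <chi, chi> = 1, so this representation is irreducible.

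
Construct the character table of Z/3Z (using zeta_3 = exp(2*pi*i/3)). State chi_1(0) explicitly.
Character table of Z/3Z (irreps indexed chi_0,...,chi_2 with chi_k(m) = zeta_3^(k*m), zeta_3 = exp(2*pi*i/3)):
  irrep \ class  {0} (size 1)  {1} (size 1)    {2} (size 1)  
  chi_0          1             1               1             
  chi_1          1             exp(2*I*pi/3)   exp(-2*I*pi/3)
  chi_2          1             exp(-2*I*pi/3)  exp(2*I*pi/3) 

Spot check: chi_1(0) = zeta_3^(1*0) = zeta_3^0 = 1.

Solution. Z/3Z is abelian, so all 3 irreducible complex representations are 1-dimensional. They are given by chi_k(m) = zeta_3^(k*m) for k = 0,...,2. Row orthogonality: sum_m chi_k(m) conj(chi_l(m)) = 3 * [k = l].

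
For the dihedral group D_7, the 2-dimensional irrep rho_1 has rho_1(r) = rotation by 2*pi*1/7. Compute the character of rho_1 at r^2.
chi_{rho_1}(r^2) = 2*cos(2*pi*1*2/7) = -2*cos(3*pi/7)

rho_1(r^2) is rotation by angle 2*pi*1*2/7, whose trace is 2*cos(2*pi*1*2/7) = -2*cos(3*pi/7).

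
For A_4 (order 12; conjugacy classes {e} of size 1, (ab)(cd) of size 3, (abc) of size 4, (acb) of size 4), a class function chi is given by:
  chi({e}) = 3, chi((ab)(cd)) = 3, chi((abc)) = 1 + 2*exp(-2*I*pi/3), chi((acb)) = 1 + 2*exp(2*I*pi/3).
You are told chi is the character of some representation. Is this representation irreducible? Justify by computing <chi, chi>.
Not irreducible (reducible): <chi, chi> = 5 > 1.

Solution. <chi, chi> = (1/|G|) sum_C |C| * |chi(C)|^2 = (1/12)[1*|3|^2 + 3*|3|^2 + 4*|1 + 2*exp(-2*I*pi/3)|^2 + 4*|1 + 2*exp(2*I*pi/3)|^2]
  = (1/12)[(9) + (27) + (12) + (12)] = 60/12 = 5.
(Exp terms are combined using exp(i*s)*conj(exp(i*t)) = exp(i*(s-t)), and sums of them are collapsed using the identity that for every m > 1 the m distinct m-th roots of unity sum to 0, e.g. 1 + exp(2*I*pi/3) + exp(-2*I*pi/3) = 0.)
A character is irreducible iff <chi, chi> = 1, so this representation is reducible.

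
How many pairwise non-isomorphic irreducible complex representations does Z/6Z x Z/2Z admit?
12

Justification: The number of irreducible complex representations of a finite group equals its number of conjugacy classes. Z/6Z x Z/2Z is abelian of order 12, so every element is its own conjugacy class: 12 classes, so Z/6Z x Z/2Z (order 12) has exactly 12 irreducible complex representations.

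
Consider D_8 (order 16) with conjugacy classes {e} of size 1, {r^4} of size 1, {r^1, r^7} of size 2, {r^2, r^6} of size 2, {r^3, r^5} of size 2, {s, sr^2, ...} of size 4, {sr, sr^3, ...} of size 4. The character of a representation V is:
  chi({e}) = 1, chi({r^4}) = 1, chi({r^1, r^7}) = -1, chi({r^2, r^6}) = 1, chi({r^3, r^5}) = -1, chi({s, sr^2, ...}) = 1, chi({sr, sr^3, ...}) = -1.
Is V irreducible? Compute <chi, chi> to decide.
Irreducible: <chi, chi> = 1.

Why: <chi, chi> = (1/|G|) sum_C |C| * |chi(C)|^2 = (1/16)[1*|1|^2 + 1*|1|^2 + 2*|-1|^2 + 2*|1|^2 + 2*|-1|^2 + 4*|1|^2 + 4*|-1|^2]
  = (1/16)[(1) + (1) + (2) + (2) + (2) + (4) + (4)] = 16/16 = 1.
A character is irreducible iff <chi, chi> = 1, so this representation is irreducible.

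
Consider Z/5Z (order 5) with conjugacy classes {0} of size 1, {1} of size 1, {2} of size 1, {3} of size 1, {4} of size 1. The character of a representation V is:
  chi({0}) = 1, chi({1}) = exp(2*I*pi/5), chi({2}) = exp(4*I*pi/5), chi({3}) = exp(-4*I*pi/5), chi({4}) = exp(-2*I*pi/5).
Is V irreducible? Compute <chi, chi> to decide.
Irreducible: <chi, chi> = 1.

Reasoning: <chi, chi> = (1/|G|) sum_C |C| * |chi(C)|^2 = (1/5)[1*|1|^2 + 1*|exp(2*I*pi/5)|^2 + 1*|exp(4*I*pi/5)|^2 + 1*|exp(-4*I*pi/5)|^2 + 1*|exp(-2*I*pi/5)|^2]
  = (1/5)[(1) + (1) + (1) + (1) + (1)] = 5/5 = 1.
(Exp terms are combined using exp(i*s)*conj(exp(i*t)) = exp(i*(s-t)), and sums of them are collapsed using the identity that for every m > 1 the m distinct m-th roots of unity sum to 0, e.g. 1 + exp(2*I*pi/3) + exp(-2*I*pi/3) = 0.)
A character is irreducible iff <chi, chi> = 1, so this representation is irreducible.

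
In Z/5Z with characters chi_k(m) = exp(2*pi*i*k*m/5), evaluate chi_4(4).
chi_4(4) = zeta_5^16 = exp(2*I*pi/5)

Proof sketch: chi_4(4) = zeta_5^(4*4) = zeta_5^16. Since zeta_5^5 = 1, this equals zeta_5^1 = exp(2*pi*i*1/5) = exp(2*I*pi/5).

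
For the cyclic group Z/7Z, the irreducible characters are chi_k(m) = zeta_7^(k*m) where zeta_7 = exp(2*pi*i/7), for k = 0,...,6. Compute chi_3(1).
chi_3(1) = zeta_7^3 = exp(6*I*pi/7)

Derivation: chi_3(1) = zeta_7^(3*1) = zeta_7^3. Since zeta_7^7 = 1, this equals zeta_7^3 = exp(2*pi*i*3/7) = exp(6*I*pi/7).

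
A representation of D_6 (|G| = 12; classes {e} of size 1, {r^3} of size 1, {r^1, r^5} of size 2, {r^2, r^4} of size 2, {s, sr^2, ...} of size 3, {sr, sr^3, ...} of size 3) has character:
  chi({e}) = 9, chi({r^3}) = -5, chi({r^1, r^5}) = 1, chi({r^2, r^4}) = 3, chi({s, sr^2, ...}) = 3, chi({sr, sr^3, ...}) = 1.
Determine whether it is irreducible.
Not irreducible (reducible): <chi, chi> = 13 > 1.

Details: <chi, chi> = (1/|G|) sum_C |C| * |chi(C)|^2 = (1/12)[1*|9|^2 + 1*|-5|^2 + 2*|1|^2 + 2*|3|^2 + 3*|3|^2 + 3*|1|^2]
  = (1/12)[(81) + (25) + (2) + (18) + (27) + (3)] = 156/12 = 13.
A character is irreducible iff <chi, chi> = 1, so this representation is reducible.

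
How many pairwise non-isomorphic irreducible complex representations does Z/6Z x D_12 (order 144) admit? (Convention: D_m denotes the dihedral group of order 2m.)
54

Why: The number of irreducible complex representations of a finite group equals its number of conjugacy classes. For a direct product, #classes(G x H) = #classes(G) * #classes(H). Z/6Z has 6 classes (abelian), D_12 has 9 classes, so 6 * 9 = 54, so Z/6Z x D_12 (order 144) has exactly 54 irreducible complex representations.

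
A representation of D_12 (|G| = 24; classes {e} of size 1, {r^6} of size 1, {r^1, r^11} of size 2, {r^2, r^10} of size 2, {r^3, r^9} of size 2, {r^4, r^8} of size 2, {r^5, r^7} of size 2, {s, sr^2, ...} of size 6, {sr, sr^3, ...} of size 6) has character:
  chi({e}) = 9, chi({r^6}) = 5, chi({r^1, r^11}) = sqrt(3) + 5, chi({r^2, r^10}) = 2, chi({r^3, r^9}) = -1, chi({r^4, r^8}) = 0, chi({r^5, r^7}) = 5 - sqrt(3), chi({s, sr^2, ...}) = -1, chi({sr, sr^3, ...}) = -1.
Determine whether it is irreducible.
Not irreducible (reducible): <chi, chi> = 10 > 1.

Justification: <chi, chi> = (1/|G|) sum_C |C| * |chi(C)|^2 = (1/24)[1*|9|^2 + 1*|5|^2 + 2*|sqrt(3) + 5|^2 + 2*|2|^2 + 2*|-1|^2 + 2*|0|^2 + 2*|5 - sqrt(3)|^2 + 6*|-1|^2 + 6*|-1|^2]
  = (1/24)[(81) + (25) + (20*sqrt(3) + 56) + (8) + (2) + (0) + (56 - 20*sqrt(3)) + (6) + (6)] = 240/24 = 10.
A character is irreducible iff <chi, chi> = 1, so this representation is reducible.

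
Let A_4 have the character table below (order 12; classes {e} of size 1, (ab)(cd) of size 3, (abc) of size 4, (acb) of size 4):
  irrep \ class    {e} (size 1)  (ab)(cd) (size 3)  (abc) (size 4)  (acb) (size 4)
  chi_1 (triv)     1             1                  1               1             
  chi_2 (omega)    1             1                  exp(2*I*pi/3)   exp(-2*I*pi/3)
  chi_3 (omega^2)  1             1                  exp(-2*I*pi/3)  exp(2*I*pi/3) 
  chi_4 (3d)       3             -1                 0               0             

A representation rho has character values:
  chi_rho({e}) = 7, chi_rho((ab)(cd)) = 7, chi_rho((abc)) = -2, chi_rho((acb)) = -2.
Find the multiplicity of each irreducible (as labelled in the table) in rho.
Multiplicities: chi_1: 1, chi_2: 3, chi_3: 3, chi_4: 0.

Proof sketch: Use <chi_rho, chi> = (1/|G|) sum_C |C| * chi_rho(C) * conj(chi(C)) with |G| = 12 for each irreducible chi in the table:
  <chi_rho, chi_1> = (1/12)[1*(7)*conj(1) + 3*(7)*conj(1) + 4*(-2)*conj(1) + 4*(-2)*conj(1)]
      = (1/12)[(7) + (21) + (-8) + (-8)] = 12/12 = 1
  <chi_rho, chi_2> = (1/12)[1*(7)*conj(1) + 3*(7)*conj(1) + 4*(-2)*conj(exp(2*I*pi/3)) + 4*(-2)*conj(exp(-2*I*pi/3))]
      = (1/12)[(7) + (21) + (12 + 4*exp(-2*I*pi/3) + 12*exp(2*I*pi/3)) + (12 + 12*exp(-2*I*pi/3) + 4*exp(2*I*pi/3))] = 36/12 = 3
  <chi_rho, chi_3> = (1/12)[1*(7)*conj(1) + 3*(7)*conj(1) + 4*(-2)*conj(exp(-2*I*pi/3)) + 4*(-2)*conj(exp(2*I*pi/3))]
      = (1/12)[(7) + (21) + (12 + 12*exp(-2*I*pi/3) + 4*exp(2*I*pi/3)) + (12 + 4*exp(-2*I*pi/3) + 12*exp(2*I*pi/3))] = 36/12 = 3
  <chi_rho, chi_4> = (1/12)[1*(7)*conj(3) + 3*(7)*conj(-1) + 4*(-2)*conj(0) + 4*(-2)*conj(0)]
      = (1/12)[(21) + (-21) + (0) + (0)] = 0/12 = 0
(Exp terms are combined using exp(i*s)*conj(exp(i*t)) = exp(i*(s-t)), and sums of them are collapsed using the identity that for every m > 1 the m distinct m-th roots of unity sum to 0, e.g. 1 + exp(2*I*pi/3) + exp(-2*I*pi/3) = 0.)
Dimension check: dim(rho) = sum (mult * dim) = 1*1 + 3*1 + 3*1 + 0*3 = 7 = chi_rho(e) = 7.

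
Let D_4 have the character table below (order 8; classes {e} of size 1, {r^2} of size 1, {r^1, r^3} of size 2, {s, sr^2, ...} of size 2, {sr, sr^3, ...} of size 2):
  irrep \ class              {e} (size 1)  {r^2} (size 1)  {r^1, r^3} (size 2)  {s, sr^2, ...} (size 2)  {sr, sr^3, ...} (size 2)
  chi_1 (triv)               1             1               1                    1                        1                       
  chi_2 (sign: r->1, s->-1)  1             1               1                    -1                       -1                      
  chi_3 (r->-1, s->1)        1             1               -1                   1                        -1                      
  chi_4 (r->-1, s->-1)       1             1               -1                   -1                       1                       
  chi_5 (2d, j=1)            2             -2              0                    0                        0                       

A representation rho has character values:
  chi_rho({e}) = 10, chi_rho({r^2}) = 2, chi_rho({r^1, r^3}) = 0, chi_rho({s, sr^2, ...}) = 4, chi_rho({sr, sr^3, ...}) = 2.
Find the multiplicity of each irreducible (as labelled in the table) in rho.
Multiplicities: chi_1: 3, chi_2: 0, chi_3: 2, chi_4: 1, chi_5: 2.

Argument: Use <chi_rho, chi> = (1/|G|) sum_C |C| * chi_rho(C) * conj(chi(C)) with |G| = 8 for each irreducible chi in the table:
  <chi_rho, chi_1> = (1/8)[1*(10)*conj(1) + 1*(2)*conj(1) + 2*(0)*conj(1) + 2*(4)*conj(1) + 2*(2)*conj(1)]
      = (1/8)[(10) + (2) + (0) + (8) + (4)] = 24/8 = 3
  <chi_rho, chi_2> = (1/8)[1*(10)*conj(1) + 1*(2)*conj(1) + 2*(0)*conj(1) + 2*(4)*conj(-1) + 2*(2)*conj(-1)]
      = (1/8)[(10) + (2) + (0) + (-8) + (-4)] = 0/8 = 0
  <chi_rho, chi_3> = (1/8)[1*(10)*conj(1) + 1*(2)*conj(1) + 2*(0)*conj(-1) + 2*(4)*conj(1) + 2*(2)*conj(-1)]
      = (1/8)[(10) + (2) + (0) + (8) + (-4)] = 16/8 = 2
  <chi_rho, chi_4> = (1/8)[1*(10)*conj(1) + 1*(2)*conj(1) + 2*(0)*conj(-1) + 2*(4)*conj(-1) + 2*(2)*conj(1)]
      = (1/8)[(10) + (2) + (0) + (-8) + (4)] = 8/8 = 1
  <chi_rho, chi_5> = (1/8)[1*(10)*conj(2) + 1*(2)*conj(-2) + 2*(0)*conj(0) + 2*(4)*conj(0) + 2*(2)*conj(0)]
      = (1/8)[(20) + (-4) + (0) + (0) + (0)] = 16/8 = 2
Dimension check: dim(rho) = sum (mult * dim) = 3*1 + 0*1 + 2*1 + 1*1 + 2*2 = 10 = chi_rho(e) = 10.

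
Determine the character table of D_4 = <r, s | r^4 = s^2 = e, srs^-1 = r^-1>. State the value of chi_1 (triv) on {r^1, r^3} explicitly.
Conjugacy classes: {e} of size 1, {r^2} of size 1, {r^1, r^3} of size 2, {s, sr^2, ...} of size 2, {sr, sr^3, ...} of size 2.
Character table:
  irrep \ class              {e} (size 1)  {r^2} (size 1)  {r^1, r^3} (size 2)  {s, sr^2, ...} (size 2)  {sr, sr^3, ...} (size 2)
  chi_1 (triv)               1             1               1                    1                        1                       
  chi_2 (sign: r->1, s->-1)  1             1               1                    -1                       -1                      
  chi_3 (r->-1, s->1)        1             1               -1                   1                        -1                      
  chi_4 (r->-1, s->-1)       1             1               -1                   -1                       1                       
  chi_5 (2d, j=1)            2             -2              0                    0                        0                       

Spot check: chi_1 (triv) on {r^1, r^3} = 1.

D_4 has order 2*4 = 8 with 5 conjugacy classes, hence 5 irreducibles. Sum of squared dims 1 + 1 + 1 + 1 + 4 = 8 = |G|. Linear characters come from the abelianisation; the 2-dimensional irreps have character r^k -> 2*cos(2*pi*j*k/4), reflections -> 0.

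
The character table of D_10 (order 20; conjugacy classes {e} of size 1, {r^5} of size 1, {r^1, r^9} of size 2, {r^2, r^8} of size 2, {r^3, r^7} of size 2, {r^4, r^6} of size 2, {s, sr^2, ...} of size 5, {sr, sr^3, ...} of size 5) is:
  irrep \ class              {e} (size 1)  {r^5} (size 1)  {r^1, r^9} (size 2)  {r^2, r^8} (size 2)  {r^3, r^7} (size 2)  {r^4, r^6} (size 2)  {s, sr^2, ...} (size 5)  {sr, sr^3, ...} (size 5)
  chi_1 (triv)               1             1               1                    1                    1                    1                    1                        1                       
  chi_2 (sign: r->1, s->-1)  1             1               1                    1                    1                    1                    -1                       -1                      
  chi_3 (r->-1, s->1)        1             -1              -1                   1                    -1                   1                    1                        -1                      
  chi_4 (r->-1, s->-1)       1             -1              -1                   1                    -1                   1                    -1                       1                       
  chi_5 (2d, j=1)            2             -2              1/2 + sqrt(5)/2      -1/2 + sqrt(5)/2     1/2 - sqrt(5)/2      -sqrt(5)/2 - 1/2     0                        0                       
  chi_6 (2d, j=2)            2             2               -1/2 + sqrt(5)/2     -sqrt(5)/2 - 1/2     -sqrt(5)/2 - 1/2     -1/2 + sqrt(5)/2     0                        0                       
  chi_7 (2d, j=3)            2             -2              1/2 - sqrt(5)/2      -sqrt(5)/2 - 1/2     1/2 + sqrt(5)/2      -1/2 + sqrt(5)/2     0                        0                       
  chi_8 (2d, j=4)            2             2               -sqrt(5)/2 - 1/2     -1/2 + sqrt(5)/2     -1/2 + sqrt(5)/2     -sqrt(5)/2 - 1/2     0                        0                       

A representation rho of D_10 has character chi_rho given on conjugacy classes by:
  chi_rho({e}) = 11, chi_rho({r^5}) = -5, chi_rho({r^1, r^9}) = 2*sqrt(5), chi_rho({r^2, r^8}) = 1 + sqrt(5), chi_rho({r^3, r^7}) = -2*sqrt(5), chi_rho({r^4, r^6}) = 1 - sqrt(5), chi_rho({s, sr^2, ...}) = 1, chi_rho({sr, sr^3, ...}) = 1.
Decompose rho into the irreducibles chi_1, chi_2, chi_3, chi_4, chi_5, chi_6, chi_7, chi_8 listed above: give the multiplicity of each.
Multiplicities: chi_1: 1, chi_2: 0, chi_3: 1, chi_4: 1, chi_5: 3, chi_6: 1, chi_7: 0, chi_8: 0.

Why: Use <chi_rho, chi> = (1/|G|) sum_C |C| * chi_rho(C) * conj(chi(C)) with |G| = 20 for each irreducible chi in the table:
  <chi_rho, chi_1> = (1/20)[1*(11)*conj(1) + 1*(-5)*conj(1) + 2*(2*sqrt(5))*conj(1) + 2*(1 + sqrt(5))*conj(1) + 2*(-2*sqrt(5))*conj(1) + 2*(1 - sqrt(5))*conj(1) + 5*(1)*conj(1) + 5*(1)*conj(1)]
      = (1/20)[(11) + (-5) + (4*sqrt(5)) + (2 + 2*sqrt(5)) + (-4*sqrt(5)) + (2 - 2*sqrt(5)) + (5) + (5)] = 20/20 = 1
  <chi_rho, chi_2> = (1/20)[1*(11)*conj(1) + 1*(-5)*conj(1) + 2*(2*sqrt(5))*conj(1) + 2*(1 + sqrt(5))*conj(1) + 2*(-2*sqrt(5))*conj(1) + 2*(1 - sqrt(5))*conj(1) + 5*(1)*conj(-1) + 5*(1)*conj(-1)]
      = (1/20)[(11) + (-5) + (4*sqrt(5)) + (2 + 2*sqrt(5)) + (-4*sqrt(5)) + (2 - 2*sqrt(5)) + (-5) + (-5)] = 0/20 = 0
  <chi_rho, chi_3> = (1/20)[1*(11)*conj(1) + 1*(-5)*conj(-1) + 2*(2*sqrt(5))*conj(-1) + 2*(1 + sqrt(5))*conj(1) + 2*(-2*sqrt(5))*conj(-1) + 2*(1 - sqrt(5))*conj(1) + 5*(1)*conj(1) + 5*(1)*conj(-1)]
      = (1/20)[(11) + (5) + (-4*sqrt(5)) + (2 + 2*sqrt(5)) + (4*sqrt(5)) + (2 - 2*sqrt(5)) + (5) + (-5)] = 20/20 = 1
  <chi_rho, chi_4> = (1/20)[1*(11)*conj(1) + 1*(-5)*conj(-1) + 2*(2*sqrt(5))*conj(-1) + 2*(1 + sqrt(5))*conj(1) + 2*(-2*sqrt(5))*conj(-1) + 2*(1 - sqrt(5))*conj(1) + 5*(1)*conj(-1) + 5*(1)*conj(1)]
      = (1/20)[(11) + (5) + (-4*sqrt(5)) + (2 + 2*sqrt(5)) + (4*sqrt(5)) + (2 - 2*sqrt(5)) + (-5) + (5)] = 20/20 = 1
  <chi_rho, chi_5> = (1/20)[1*(11)*conj(2) + 1*(-5)*conj(-2) + 2*(2*sqrt(5))*conj(1/2 + sqrt(5)/2) + 2*(1 + sqrt(5))*conj(-1/2 + sqrt(5)/2) + 2*(-2*sqrt(5))*conj(1/2 - sqrt(5)/2) + 2*(1 - sqrt(5))*conj(-sqrt(5)/2 - 1/2) + 5*(1)*conj(0) + 5*(1)*conj(0)]
      = (1/20)[(22) + (10) + (2*sqrt(5) + 10) + (4) + (10 - 2*sqrt(5)) + (4) + (0) + (0)] = 60/20 = 3
  <chi_rho, chi_6> = (1/20)[1*(11)*conj(2) + 1*(-5)*conj(2) + 2*(2*sqrt(5))*conj(-1/2 + sqrt(5)/2) + 2*(1 + sqrt(5))*conj(-sqrt(5)/2 - 1/2) + 2*(-2*sqrt(5))*conj(-sqrt(5)/2 - 1/2) + 2*(1 - sqrt(5))*conj(-1/2 + sqrt(5)/2) + 5*(1)*conj(0) + 5*(1)*conj(0)]
      = (1/20)[(22) + (-10) + (10 - 2*sqrt(5)) + (-6 - 2*sqrt(5)) + (2*sqrt(5) + 10) + (-6 + 2*sqrt(5)) + (0) + (0)] = 20/20 = 1
  <chi_rho, chi_7> = (1/20)[1*(11)*conj(2) + 1*(-5)*conj(-2) + 2*(2*sqrt(5))*conj(1/2 - sqrt(5)/2) + 2*(1 + sqrt(5))*conj(-sqrt(5)/2 - 1/2) + 2*(-2*sqrt(5))*conj(1/2 + sqrt(5)/2) + 2*(1 - sqrt(5))*conj(-1/2 + sqrt(5)/2) + 5*(1)*conj(0) + 5*(1)*conj(0)]
      = (1/20)[(22) + (10) + (-10 + 2*sqrt(5)) + (-6 - 2*sqrt(5)) + (-10 - 2*sqrt(5)) + (-6 + 2*sqrt(5)) + (0) + (0)] = 0/20 = 0
  <chi_rho, chi_8> = (1/20)[1*(11)*conj(2) + 1*(-5)*conj(2) + 2*(2*sqrt(5))*conj(-sqrt(5)/2 - 1/2) + 2*(1 + sqrt(5))*conj(-1/2 + sqrt(5)/2) + 2*(-2*sqrt(5))*conj(-1/2 + sqrt(5)/2) + 2*(1 - sqrt(5))*conj(-sqrt(5)/2 - 1/2) + 5*(1)*conj(0) + 5*(1)*conj(0)]
      = (1/20)[(22) + (-10) + (-10 - 2*sqrt(5)) + (4) + (-10 + 2*sqrt(5)) + (4) + (0) + (0)] = 0/20 = 0
Dimension check: dim(rho) = sum (mult * dim) = 1*1 + 0*1 + 1*1 + 1*1 + 3*2 + 1*2 + 0*2 + 0*2 = 11 = chi_rho(e) = 11.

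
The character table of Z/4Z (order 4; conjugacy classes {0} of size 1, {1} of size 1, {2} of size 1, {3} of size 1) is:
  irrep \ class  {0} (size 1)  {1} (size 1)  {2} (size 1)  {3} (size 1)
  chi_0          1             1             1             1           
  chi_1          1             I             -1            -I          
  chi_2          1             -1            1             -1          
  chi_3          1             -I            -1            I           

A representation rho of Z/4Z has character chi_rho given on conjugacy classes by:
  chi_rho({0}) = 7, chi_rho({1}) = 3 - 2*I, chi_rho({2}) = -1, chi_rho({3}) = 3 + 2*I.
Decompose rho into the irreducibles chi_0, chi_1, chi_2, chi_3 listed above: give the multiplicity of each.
Multiplicities: chi_0: 3, chi_1: 1, chi_2: 0, chi_3: 3.

Use <chi_rho, chi> = (1/|G|) sum_C |C| * chi_rho(C) * conj(chi(C)) with |G| = 4 for each irreducible chi in the table:
  <chi_rho, chi_0> = (1/4)[1*(7)*conj(1) + 1*(3 - 2*I)*conj(1) + 1*(-1)*conj(1) + 1*(3 + 2*I)*conj(1)]
      = (1/4)[(7) + (3 - 2*I) + (-1) + (3 + 2*I)] = 12/4 = 3
  <chi_rho, chi_1> = (1/4)[1*(7)*conj(1) + 1*(3 - 2*I)*conj(I) + 1*(-1)*conj(-1) + 1*(3 + 2*I)*conj(-I)]
      = (1/4)[(7) + (-2 - 3*I) + (1) + (-2 + 3*I)] = 4/4 = 1
  <chi_rho, chi_2> = (1/4)[1*(7)*conj(1) + 1*(3 - 2*I)*conj(-1) + 1*(-1)*conj(1) + 1*(3 + 2*I)*conj(-1)]
      = (1/4)[(7) + (-3 + 2*I) + (-1) + (-3 - 2*I)] = 0/4 = 0
  <chi_rho, chi_3> = (1/4)[1*(7)*conj(1) + 1*(3 - 2*I)*conj(-I) + 1*(-1)*conj(-1) + 1*(3 + 2*I)*conj(I)]
      = (1/4)[(7) + (2 + 3*I) + (1) + (2 - 3*I)] = 12/4 = 3
(Exp terms are combined using exp(i*s)*conj(exp(i*t)) = exp(i*(s-t)), and sums of them are collapsed using the identity that for every m > 1 the m distinct m-th roots of unity sum to 0, e.g. 1 + exp(2*I*pi/3) + exp(-2*I*pi/3) = 0.)
Dimension check: dim(rho) = sum (mult * dim) = 3*1 + 1*1 + 0*1 + 3*1 = 7 = chi_rho(e) = 7.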